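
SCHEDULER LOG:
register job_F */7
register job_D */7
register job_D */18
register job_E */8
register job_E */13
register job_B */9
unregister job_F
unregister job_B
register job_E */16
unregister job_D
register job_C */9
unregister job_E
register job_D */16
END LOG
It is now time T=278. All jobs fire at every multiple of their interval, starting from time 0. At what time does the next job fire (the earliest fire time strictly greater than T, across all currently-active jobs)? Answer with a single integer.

Answer: 279

Derivation:
Op 1: register job_F */7 -> active={job_F:*/7}
Op 2: register job_D */7 -> active={job_D:*/7, job_F:*/7}
Op 3: register job_D */18 -> active={job_D:*/18, job_F:*/7}
Op 4: register job_E */8 -> active={job_D:*/18, job_E:*/8, job_F:*/7}
Op 5: register job_E */13 -> active={job_D:*/18, job_E:*/13, job_F:*/7}
Op 6: register job_B */9 -> active={job_B:*/9, job_D:*/18, job_E:*/13, job_F:*/7}
Op 7: unregister job_F -> active={job_B:*/9, job_D:*/18, job_E:*/13}
Op 8: unregister job_B -> active={job_D:*/18, job_E:*/13}
Op 9: register job_E */16 -> active={job_D:*/18, job_E:*/16}
Op 10: unregister job_D -> active={job_E:*/16}
Op 11: register job_C */9 -> active={job_C:*/9, job_E:*/16}
Op 12: unregister job_E -> active={job_C:*/9}
Op 13: register job_D */16 -> active={job_C:*/9, job_D:*/16}
  job_C: interval 9, next fire after T=278 is 279
  job_D: interval 16, next fire after T=278 is 288
Earliest fire time = 279 (job job_C)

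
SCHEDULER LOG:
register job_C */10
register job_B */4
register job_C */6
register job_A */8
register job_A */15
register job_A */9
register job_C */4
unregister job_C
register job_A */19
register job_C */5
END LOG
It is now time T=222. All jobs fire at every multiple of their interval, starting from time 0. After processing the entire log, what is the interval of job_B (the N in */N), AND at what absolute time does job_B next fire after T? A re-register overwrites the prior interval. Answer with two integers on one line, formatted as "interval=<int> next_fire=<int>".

Answer: interval=4 next_fire=224

Derivation:
Op 1: register job_C */10 -> active={job_C:*/10}
Op 2: register job_B */4 -> active={job_B:*/4, job_C:*/10}
Op 3: register job_C */6 -> active={job_B:*/4, job_C:*/6}
Op 4: register job_A */8 -> active={job_A:*/8, job_B:*/4, job_C:*/6}
Op 5: register job_A */15 -> active={job_A:*/15, job_B:*/4, job_C:*/6}
Op 6: register job_A */9 -> active={job_A:*/9, job_B:*/4, job_C:*/6}
Op 7: register job_C */4 -> active={job_A:*/9, job_B:*/4, job_C:*/4}
Op 8: unregister job_C -> active={job_A:*/9, job_B:*/4}
Op 9: register job_A */19 -> active={job_A:*/19, job_B:*/4}
Op 10: register job_C */5 -> active={job_A:*/19, job_B:*/4, job_C:*/5}
Final interval of job_B = 4
Next fire of job_B after T=222: (222//4+1)*4 = 224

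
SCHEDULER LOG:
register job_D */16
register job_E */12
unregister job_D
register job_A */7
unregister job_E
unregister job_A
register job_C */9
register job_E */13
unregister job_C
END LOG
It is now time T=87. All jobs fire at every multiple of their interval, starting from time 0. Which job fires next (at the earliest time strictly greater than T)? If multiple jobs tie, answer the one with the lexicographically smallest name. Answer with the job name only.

Op 1: register job_D */16 -> active={job_D:*/16}
Op 2: register job_E */12 -> active={job_D:*/16, job_E:*/12}
Op 3: unregister job_D -> active={job_E:*/12}
Op 4: register job_A */7 -> active={job_A:*/7, job_E:*/12}
Op 5: unregister job_E -> active={job_A:*/7}
Op 6: unregister job_A -> active={}
Op 7: register job_C */9 -> active={job_C:*/9}
Op 8: register job_E */13 -> active={job_C:*/9, job_E:*/13}
Op 9: unregister job_C -> active={job_E:*/13}
  job_E: interval 13, next fire after T=87 is 91
Earliest = 91, winner (lex tiebreak) = job_E

Answer: job_E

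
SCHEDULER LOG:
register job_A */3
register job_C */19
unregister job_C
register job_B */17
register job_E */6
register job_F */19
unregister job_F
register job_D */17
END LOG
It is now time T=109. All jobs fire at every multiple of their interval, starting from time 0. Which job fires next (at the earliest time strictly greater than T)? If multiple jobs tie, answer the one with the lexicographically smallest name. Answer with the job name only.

Op 1: register job_A */3 -> active={job_A:*/3}
Op 2: register job_C */19 -> active={job_A:*/3, job_C:*/19}
Op 3: unregister job_C -> active={job_A:*/3}
Op 4: register job_B */17 -> active={job_A:*/3, job_B:*/17}
Op 5: register job_E */6 -> active={job_A:*/3, job_B:*/17, job_E:*/6}
Op 6: register job_F */19 -> active={job_A:*/3, job_B:*/17, job_E:*/6, job_F:*/19}
Op 7: unregister job_F -> active={job_A:*/3, job_B:*/17, job_E:*/6}
Op 8: register job_D */17 -> active={job_A:*/3, job_B:*/17, job_D:*/17, job_E:*/6}
  job_A: interval 3, next fire after T=109 is 111
  job_B: interval 17, next fire after T=109 is 119
  job_D: interval 17, next fire after T=109 is 119
  job_E: interval 6, next fire after T=109 is 114
Earliest = 111, winner (lex tiebreak) = job_A

Answer: job_A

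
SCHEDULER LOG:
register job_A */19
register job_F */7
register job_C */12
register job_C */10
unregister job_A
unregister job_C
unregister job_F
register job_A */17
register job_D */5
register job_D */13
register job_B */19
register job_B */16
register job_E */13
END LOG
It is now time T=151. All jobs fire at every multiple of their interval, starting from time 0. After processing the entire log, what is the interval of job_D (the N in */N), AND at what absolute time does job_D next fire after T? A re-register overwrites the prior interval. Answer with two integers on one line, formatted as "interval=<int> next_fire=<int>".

Answer: interval=13 next_fire=156

Derivation:
Op 1: register job_A */19 -> active={job_A:*/19}
Op 2: register job_F */7 -> active={job_A:*/19, job_F:*/7}
Op 3: register job_C */12 -> active={job_A:*/19, job_C:*/12, job_F:*/7}
Op 4: register job_C */10 -> active={job_A:*/19, job_C:*/10, job_F:*/7}
Op 5: unregister job_A -> active={job_C:*/10, job_F:*/7}
Op 6: unregister job_C -> active={job_F:*/7}
Op 7: unregister job_F -> active={}
Op 8: register job_A */17 -> active={job_A:*/17}
Op 9: register job_D */5 -> active={job_A:*/17, job_D:*/5}
Op 10: register job_D */13 -> active={job_A:*/17, job_D:*/13}
Op 11: register job_B */19 -> active={job_A:*/17, job_B:*/19, job_D:*/13}
Op 12: register job_B */16 -> active={job_A:*/17, job_B:*/16, job_D:*/13}
Op 13: register job_E */13 -> active={job_A:*/17, job_B:*/16, job_D:*/13, job_E:*/13}
Final interval of job_D = 13
Next fire of job_D after T=151: (151//13+1)*13 = 156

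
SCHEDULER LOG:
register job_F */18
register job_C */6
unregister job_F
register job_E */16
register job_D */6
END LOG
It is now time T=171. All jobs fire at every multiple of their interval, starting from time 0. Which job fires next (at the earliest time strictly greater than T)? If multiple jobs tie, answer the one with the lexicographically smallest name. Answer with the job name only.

Op 1: register job_F */18 -> active={job_F:*/18}
Op 2: register job_C */6 -> active={job_C:*/6, job_F:*/18}
Op 3: unregister job_F -> active={job_C:*/6}
Op 4: register job_E */16 -> active={job_C:*/6, job_E:*/16}
Op 5: register job_D */6 -> active={job_C:*/6, job_D:*/6, job_E:*/16}
  job_C: interval 6, next fire after T=171 is 174
  job_D: interval 6, next fire after T=171 is 174
  job_E: interval 16, next fire after T=171 is 176
Earliest = 174, winner (lex tiebreak) = job_C

Answer: job_C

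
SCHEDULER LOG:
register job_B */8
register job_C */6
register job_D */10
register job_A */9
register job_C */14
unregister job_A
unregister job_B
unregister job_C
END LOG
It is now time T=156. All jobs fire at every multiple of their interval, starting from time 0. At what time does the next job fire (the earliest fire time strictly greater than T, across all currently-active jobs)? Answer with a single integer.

Answer: 160

Derivation:
Op 1: register job_B */8 -> active={job_B:*/8}
Op 2: register job_C */6 -> active={job_B:*/8, job_C:*/6}
Op 3: register job_D */10 -> active={job_B:*/8, job_C:*/6, job_D:*/10}
Op 4: register job_A */9 -> active={job_A:*/9, job_B:*/8, job_C:*/6, job_D:*/10}
Op 5: register job_C */14 -> active={job_A:*/9, job_B:*/8, job_C:*/14, job_D:*/10}
Op 6: unregister job_A -> active={job_B:*/8, job_C:*/14, job_D:*/10}
Op 7: unregister job_B -> active={job_C:*/14, job_D:*/10}
Op 8: unregister job_C -> active={job_D:*/10}
  job_D: interval 10, next fire after T=156 is 160
Earliest fire time = 160 (job job_D)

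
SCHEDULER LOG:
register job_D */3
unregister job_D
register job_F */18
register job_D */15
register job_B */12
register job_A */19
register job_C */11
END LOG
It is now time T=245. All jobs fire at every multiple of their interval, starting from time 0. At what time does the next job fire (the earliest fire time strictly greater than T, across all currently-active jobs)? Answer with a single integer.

Op 1: register job_D */3 -> active={job_D:*/3}
Op 2: unregister job_D -> active={}
Op 3: register job_F */18 -> active={job_F:*/18}
Op 4: register job_D */15 -> active={job_D:*/15, job_F:*/18}
Op 5: register job_B */12 -> active={job_B:*/12, job_D:*/15, job_F:*/18}
Op 6: register job_A */19 -> active={job_A:*/19, job_B:*/12, job_D:*/15, job_F:*/18}
Op 7: register job_C */11 -> active={job_A:*/19, job_B:*/12, job_C:*/11, job_D:*/15, job_F:*/18}
  job_A: interval 19, next fire after T=245 is 247
  job_B: interval 12, next fire after T=245 is 252
  job_C: interval 11, next fire after T=245 is 253
  job_D: interval 15, next fire after T=245 is 255
  job_F: interval 18, next fire after T=245 is 252
Earliest fire time = 247 (job job_A)

Answer: 247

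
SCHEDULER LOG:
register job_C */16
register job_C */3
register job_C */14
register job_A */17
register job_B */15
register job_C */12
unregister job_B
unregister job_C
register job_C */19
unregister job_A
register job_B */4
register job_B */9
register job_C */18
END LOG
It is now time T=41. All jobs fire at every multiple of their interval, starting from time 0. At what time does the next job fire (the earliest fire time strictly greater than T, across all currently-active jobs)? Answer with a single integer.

Op 1: register job_C */16 -> active={job_C:*/16}
Op 2: register job_C */3 -> active={job_C:*/3}
Op 3: register job_C */14 -> active={job_C:*/14}
Op 4: register job_A */17 -> active={job_A:*/17, job_C:*/14}
Op 5: register job_B */15 -> active={job_A:*/17, job_B:*/15, job_C:*/14}
Op 6: register job_C */12 -> active={job_A:*/17, job_B:*/15, job_C:*/12}
Op 7: unregister job_B -> active={job_A:*/17, job_C:*/12}
Op 8: unregister job_C -> active={job_A:*/17}
Op 9: register job_C */19 -> active={job_A:*/17, job_C:*/19}
Op 10: unregister job_A -> active={job_C:*/19}
Op 11: register job_B */4 -> active={job_B:*/4, job_C:*/19}
Op 12: register job_B */9 -> active={job_B:*/9, job_C:*/19}
Op 13: register job_C */18 -> active={job_B:*/9, job_C:*/18}
  job_B: interval 9, next fire after T=41 is 45
  job_C: interval 18, next fire after T=41 is 54
Earliest fire time = 45 (job job_B)

Answer: 45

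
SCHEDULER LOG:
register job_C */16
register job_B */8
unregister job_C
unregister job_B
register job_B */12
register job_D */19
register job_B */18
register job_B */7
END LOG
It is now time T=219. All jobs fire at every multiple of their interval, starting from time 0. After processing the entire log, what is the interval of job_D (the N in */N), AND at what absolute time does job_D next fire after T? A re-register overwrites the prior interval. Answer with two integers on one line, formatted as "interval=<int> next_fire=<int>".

Answer: interval=19 next_fire=228

Derivation:
Op 1: register job_C */16 -> active={job_C:*/16}
Op 2: register job_B */8 -> active={job_B:*/8, job_C:*/16}
Op 3: unregister job_C -> active={job_B:*/8}
Op 4: unregister job_B -> active={}
Op 5: register job_B */12 -> active={job_B:*/12}
Op 6: register job_D */19 -> active={job_B:*/12, job_D:*/19}
Op 7: register job_B */18 -> active={job_B:*/18, job_D:*/19}
Op 8: register job_B */7 -> active={job_B:*/7, job_D:*/19}
Final interval of job_D = 19
Next fire of job_D after T=219: (219//19+1)*19 = 228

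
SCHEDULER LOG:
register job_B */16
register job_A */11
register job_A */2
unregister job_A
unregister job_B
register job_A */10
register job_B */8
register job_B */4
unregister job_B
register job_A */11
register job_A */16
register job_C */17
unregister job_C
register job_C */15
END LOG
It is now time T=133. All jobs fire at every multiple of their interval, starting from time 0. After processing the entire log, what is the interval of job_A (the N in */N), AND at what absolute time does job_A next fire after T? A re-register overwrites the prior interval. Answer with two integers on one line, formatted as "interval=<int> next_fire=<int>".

Answer: interval=16 next_fire=144

Derivation:
Op 1: register job_B */16 -> active={job_B:*/16}
Op 2: register job_A */11 -> active={job_A:*/11, job_B:*/16}
Op 3: register job_A */2 -> active={job_A:*/2, job_B:*/16}
Op 4: unregister job_A -> active={job_B:*/16}
Op 5: unregister job_B -> active={}
Op 6: register job_A */10 -> active={job_A:*/10}
Op 7: register job_B */8 -> active={job_A:*/10, job_B:*/8}
Op 8: register job_B */4 -> active={job_A:*/10, job_B:*/4}
Op 9: unregister job_B -> active={job_A:*/10}
Op 10: register job_A */11 -> active={job_A:*/11}
Op 11: register job_A */16 -> active={job_A:*/16}
Op 12: register job_C */17 -> active={job_A:*/16, job_C:*/17}
Op 13: unregister job_C -> active={job_A:*/16}
Op 14: register job_C */15 -> active={job_A:*/16, job_C:*/15}
Final interval of job_A = 16
Next fire of job_A after T=133: (133//16+1)*16 = 144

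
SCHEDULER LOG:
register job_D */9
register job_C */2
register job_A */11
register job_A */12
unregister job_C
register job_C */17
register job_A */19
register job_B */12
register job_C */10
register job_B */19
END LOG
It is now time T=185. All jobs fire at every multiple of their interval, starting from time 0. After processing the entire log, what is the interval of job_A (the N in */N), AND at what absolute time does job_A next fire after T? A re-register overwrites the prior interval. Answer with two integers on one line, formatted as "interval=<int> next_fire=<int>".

Op 1: register job_D */9 -> active={job_D:*/9}
Op 2: register job_C */2 -> active={job_C:*/2, job_D:*/9}
Op 3: register job_A */11 -> active={job_A:*/11, job_C:*/2, job_D:*/9}
Op 4: register job_A */12 -> active={job_A:*/12, job_C:*/2, job_D:*/9}
Op 5: unregister job_C -> active={job_A:*/12, job_D:*/9}
Op 6: register job_C */17 -> active={job_A:*/12, job_C:*/17, job_D:*/9}
Op 7: register job_A */19 -> active={job_A:*/19, job_C:*/17, job_D:*/9}
Op 8: register job_B */12 -> active={job_A:*/19, job_B:*/12, job_C:*/17, job_D:*/9}
Op 9: register job_C */10 -> active={job_A:*/19, job_B:*/12, job_C:*/10, job_D:*/9}
Op 10: register job_B */19 -> active={job_A:*/19, job_B:*/19, job_C:*/10, job_D:*/9}
Final interval of job_A = 19
Next fire of job_A after T=185: (185//19+1)*19 = 190

Answer: interval=19 next_fire=190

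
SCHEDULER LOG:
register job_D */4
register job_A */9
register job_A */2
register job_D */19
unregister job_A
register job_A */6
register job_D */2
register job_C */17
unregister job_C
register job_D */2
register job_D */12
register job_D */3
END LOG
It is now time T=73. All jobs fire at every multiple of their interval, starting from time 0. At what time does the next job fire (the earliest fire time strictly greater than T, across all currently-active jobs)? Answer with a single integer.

Op 1: register job_D */4 -> active={job_D:*/4}
Op 2: register job_A */9 -> active={job_A:*/9, job_D:*/4}
Op 3: register job_A */2 -> active={job_A:*/2, job_D:*/4}
Op 4: register job_D */19 -> active={job_A:*/2, job_D:*/19}
Op 5: unregister job_A -> active={job_D:*/19}
Op 6: register job_A */6 -> active={job_A:*/6, job_D:*/19}
Op 7: register job_D */2 -> active={job_A:*/6, job_D:*/2}
Op 8: register job_C */17 -> active={job_A:*/6, job_C:*/17, job_D:*/2}
Op 9: unregister job_C -> active={job_A:*/6, job_D:*/2}
Op 10: register job_D */2 -> active={job_A:*/6, job_D:*/2}
Op 11: register job_D */12 -> active={job_A:*/6, job_D:*/12}
Op 12: register job_D */3 -> active={job_A:*/6, job_D:*/3}
  job_A: interval 6, next fire after T=73 is 78
  job_D: interval 3, next fire after T=73 is 75
Earliest fire time = 75 (job job_D)

Answer: 75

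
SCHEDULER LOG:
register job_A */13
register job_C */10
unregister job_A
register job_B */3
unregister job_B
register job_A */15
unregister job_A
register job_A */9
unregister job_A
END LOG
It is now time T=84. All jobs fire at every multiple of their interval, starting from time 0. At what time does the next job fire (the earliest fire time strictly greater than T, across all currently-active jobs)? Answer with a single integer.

Answer: 90

Derivation:
Op 1: register job_A */13 -> active={job_A:*/13}
Op 2: register job_C */10 -> active={job_A:*/13, job_C:*/10}
Op 3: unregister job_A -> active={job_C:*/10}
Op 4: register job_B */3 -> active={job_B:*/3, job_C:*/10}
Op 5: unregister job_B -> active={job_C:*/10}
Op 6: register job_A */15 -> active={job_A:*/15, job_C:*/10}
Op 7: unregister job_A -> active={job_C:*/10}
Op 8: register job_A */9 -> active={job_A:*/9, job_C:*/10}
Op 9: unregister job_A -> active={job_C:*/10}
  job_C: interval 10, next fire after T=84 is 90
Earliest fire time = 90 (job job_C)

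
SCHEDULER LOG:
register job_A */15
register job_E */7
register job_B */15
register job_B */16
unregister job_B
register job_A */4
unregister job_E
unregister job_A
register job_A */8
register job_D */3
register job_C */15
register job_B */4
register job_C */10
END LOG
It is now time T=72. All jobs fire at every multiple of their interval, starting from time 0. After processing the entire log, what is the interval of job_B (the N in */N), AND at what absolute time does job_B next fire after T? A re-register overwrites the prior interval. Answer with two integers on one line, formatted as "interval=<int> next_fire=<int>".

Answer: interval=4 next_fire=76

Derivation:
Op 1: register job_A */15 -> active={job_A:*/15}
Op 2: register job_E */7 -> active={job_A:*/15, job_E:*/7}
Op 3: register job_B */15 -> active={job_A:*/15, job_B:*/15, job_E:*/7}
Op 4: register job_B */16 -> active={job_A:*/15, job_B:*/16, job_E:*/7}
Op 5: unregister job_B -> active={job_A:*/15, job_E:*/7}
Op 6: register job_A */4 -> active={job_A:*/4, job_E:*/7}
Op 7: unregister job_E -> active={job_A:*/4}
Op 8: unregister job_A -> active={}
Op 9: register job_A */8 -> active={job_A:*/8}
Op 10: register job_D */3 -> active={job_A:*/8, job_D:*/3}
Op 11: register job_C */15 -> active={job_A:*/8, job_C:*/15, job_D:*/3}
Op 12: register job_B */4 -> active={job_A:*/8, job_B:*/4, job_C:*/15, job_D:*/3}
Op 13: register job_C */10 -> active={job_A:*/8, job_B:*/4, job_C:*/10, job_D:*/3}
Final interval of job_B = 4
Next fire of job_B after T=72: (72//4+1)*4 = 76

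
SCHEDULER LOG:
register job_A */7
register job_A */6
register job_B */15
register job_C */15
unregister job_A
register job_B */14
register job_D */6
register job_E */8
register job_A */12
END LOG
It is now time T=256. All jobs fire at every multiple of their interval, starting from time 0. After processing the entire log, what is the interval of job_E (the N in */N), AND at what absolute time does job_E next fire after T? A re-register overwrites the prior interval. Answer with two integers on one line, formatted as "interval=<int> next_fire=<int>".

Op 1: register job_A */7 -> active={job_A:*/7}
Op 2: register job_A */6 -> active={job_A:*/6}
Op 3: register job_B */15 -> active={job_A:*/6, job_B:*/15}
Op 4: register job_C */15 -> active={job_A:*/6, job_B:*/15, job_C:*/15}
Op 5: unregister job_A -> active={job_B:*/15, job_C:*/15}
Op 6: register job_B */14 -> active={job_B:*/14, job_C:*/15}
Op 7: register job_D */6 -> active={job_B:*/14, job_C:*/15, job_D:*/6}
Op 8: register job_E */8 -> active={job_B:*/14, job_C:*/15, job_D:*/6, job_E:*/8}
Op 9: register job_A */12 -> active={job_A:*/12, job_B:*/14, job_C:*/15, job_D:*/6, job_E:*/8}
Final interval of job_E = 8
Next fire of job_E after T=256: (256//8+1)*8 = 264

Answer: interval=8 next_fire=264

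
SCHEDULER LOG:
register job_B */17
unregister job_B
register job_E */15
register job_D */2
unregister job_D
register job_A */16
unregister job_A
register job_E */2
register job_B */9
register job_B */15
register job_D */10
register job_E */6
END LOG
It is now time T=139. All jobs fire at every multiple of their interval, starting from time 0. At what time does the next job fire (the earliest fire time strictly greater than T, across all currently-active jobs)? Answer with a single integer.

Answer: 140

Derivation:
Op 1: register job_B */17 -> active={job_B:*/17}
Op 2: unregister job_B -> active={}
Op 3: register job_E */15 -> active={job_E:*/15}
Op 4: register job_D */2 -> active={job_D:*/2, job_E:*/15}
Op 5: unregister job_D -> active={job_E:*/15}
Op 6: register job_A */16 -> active={job_A:*/16, job_E:*/15}
Op 7: unregister job_A -> active={job_E:*/15}
Op 8: register job_E */2 -> active={job_E:*/2}
Op 9: register job_B */9 -> active={job_B:*/9, job_E:*/2}
Op 10: register job_B */15 -> active={job_B:*/15, job_E:*/2}
Op 11: register job_D */10 -> active={job_B:*/15, job_D:*/10, job_E:*/2}
Op 12: register job_E */6 -> active={job_B:*/15, job_D:*/10, job_E:*/6}
  job_B: interval 15, next fire after T=139 is 150
  job_D: interval 10, next fire after T=139 is 140
  job_E: interval 6, next fire after T=139 is 144
Earliest fire time = 140 (job job_D)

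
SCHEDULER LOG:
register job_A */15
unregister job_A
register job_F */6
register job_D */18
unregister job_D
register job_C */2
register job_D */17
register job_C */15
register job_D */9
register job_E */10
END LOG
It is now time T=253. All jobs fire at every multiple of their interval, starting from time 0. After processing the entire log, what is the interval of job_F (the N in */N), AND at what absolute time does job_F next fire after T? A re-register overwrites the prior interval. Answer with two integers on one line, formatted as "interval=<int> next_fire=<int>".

Op 1: register job_A */15 -> active={job_A:*/15}
Op 2: unregister job_A -> active={}
Op 3: register job_F */6 -> active={job_F:*/6}
Op 4: register job_D */18 -> active={job_D:*/18, job_F:*/6}
Op 5: unregister job_D -> active={job_F:*/6}
Op 6: register job_C */2 -> active={job_C:*/2, job_F:*/6}
Op 7: register job_D */17 -> active={job_C:*/2, job_D:*/17, job_F:*/6}
Op 8: register job_C */15 -> active={job_C:*/15, job_D:*/17, job_F:*/6}
Op 9: register job_D */9 -> active={job_C:*/15, job_D:*/9, job_F:*/6}
Op 10: register job_E */10 -> active={job_C:*/15, job_D:*/9, job_E:*/10, job_F:*/6}
Final interval of job_F = 6
Next fire of job_F after T=253: (253//6+1)*6 = 258

Answer: interval=6 next_fire=258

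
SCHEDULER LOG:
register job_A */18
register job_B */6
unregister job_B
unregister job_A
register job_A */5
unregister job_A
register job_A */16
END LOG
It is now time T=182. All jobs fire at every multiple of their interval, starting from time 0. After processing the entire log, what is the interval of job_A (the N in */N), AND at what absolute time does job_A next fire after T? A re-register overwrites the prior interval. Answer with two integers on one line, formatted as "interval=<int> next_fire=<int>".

Op 1: register job_A */18 -> active={job_A:*/18}
Op 2: register job_B */6 -> active={job_A:*/18, job_B:*/6}
Op 3: unregister job_B -> active={job_A:*/18}
Op 4: unregister job_A -> active={}
Op 5: register job_A */5 -> active={job_A:*/5}
Op 6: unregister job_A -> active={}
Op 7: register job_A */16 -> active={job_A:*/16}
Final interval of job_A = 16
Next fire of job_A after T=182: (182//16+1)*16 = 192

Answer: interval=16 next_fire=192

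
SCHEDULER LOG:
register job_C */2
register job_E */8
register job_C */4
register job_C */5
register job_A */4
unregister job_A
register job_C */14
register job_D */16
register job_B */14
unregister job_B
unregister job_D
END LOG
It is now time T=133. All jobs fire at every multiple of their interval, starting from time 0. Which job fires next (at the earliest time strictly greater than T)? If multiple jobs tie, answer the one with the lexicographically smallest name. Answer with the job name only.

Op 1: register job_C */2 -> active={job_C:*/2}
Op 2: register job_E */8 -> active={job_C:*/2, job_E:*/8}
Op 3: register job_C */4 -> active={job_C:*/4, job_E:*/8}
Op 4: register job_C */5 -> active={job_C:*/5, job_E:*/8}
Op 5: register job_A */4 -> active={job_A:*/4, job_C:*/5, job_E:*/8}
Op 6: unregister job_A -> active={job_C:*/5, job_E:*/8}
Op 7: register job_C */14 -> active={job_C:*/14, job_E:*/8}
Op 8: register job_D */16 -> active={job_C:*/14, job_D:*/16, job_E:*/8}
Op 9: register job_B */14 -> active={job_B:*/14, job_C:*/14, job_D:*/16, job_E:*/8}
Op 10: unregister job_B -> active={job_C:*/14, job_D:*/16, job_E:*/8}
Op 11: unregister job_D -> active={job_C:*/14, job_E:*/8}
  job_C: interval 14, next fire after T=133 is 140
  job_E: interval 8, next fire after T=133 is 136
Earliest = 136, winner (lex tiebreak) = job_E

Answer: job_E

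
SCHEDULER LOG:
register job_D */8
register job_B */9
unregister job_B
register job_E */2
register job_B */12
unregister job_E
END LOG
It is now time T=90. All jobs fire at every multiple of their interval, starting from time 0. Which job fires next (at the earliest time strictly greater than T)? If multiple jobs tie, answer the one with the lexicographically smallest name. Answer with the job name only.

Answer: job_B

Derivation:
Op 1: register job_D */8 -> active={job_D:*/8}
Op 2: register job_B */9 -> active={job_B:*/9, job_D:*/8}
Op 3: unregister job_B -> active={job_D:*/8}
Op 4: register job_E */2 -> active={job_D:*/8, job_E:*/2}
Op 5: register job_B */12 -> active={job_B:*/12, job_D:*/8, job_E:*/2}
Op 6: unregister job_E -> active={job_B:*/12, job_D:*/8}
  job_B: interval 12, next fire after T=90 is 96
  job_D: interval 8, next fire after T=90 is 96
Earliest = 96, winner (lex tiebreak) = job_B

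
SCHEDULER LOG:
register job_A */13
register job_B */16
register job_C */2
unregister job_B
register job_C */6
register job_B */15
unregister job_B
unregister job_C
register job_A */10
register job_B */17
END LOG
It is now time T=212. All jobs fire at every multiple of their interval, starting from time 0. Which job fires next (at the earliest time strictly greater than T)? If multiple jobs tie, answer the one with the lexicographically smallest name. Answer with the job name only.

Op 1: register job_A */13 -> active={job_A:*/13}
Op 2: register job_B */16 -> active={job_A:*/13, job_B:*/16}
Op 3: register job_C */2 -> active={job_A:*/13, job_B:*/16, job_C:*/2}
Op 4: unregister job_B -> active={job_A:*/13, job_C:*/2}
Op 5: register job_C */6 -> active={job_A:*/13, job_C:*/6}
Op 6: register job_B */15 -> active={job_A:*/13, job_B:*/15, job_C:*/6}
Op 7: unregister job_B -> active={job_A:*/13, job_C:*/6}
Op 8: unregister job_C -> active={job_A:*/13}
Op 9: register job_A */10 -> active={job_A:*/10}
Op 10: register job_B */17 -> active={job_A:*/10, job_B:*/17}
  job_A: interval 10, next fire after T=212 is 220
  job_B: interval 17, next fire after T=212 is 221
Earliest = 220, winner (lex tiebreak) = job_A

Answer: job_A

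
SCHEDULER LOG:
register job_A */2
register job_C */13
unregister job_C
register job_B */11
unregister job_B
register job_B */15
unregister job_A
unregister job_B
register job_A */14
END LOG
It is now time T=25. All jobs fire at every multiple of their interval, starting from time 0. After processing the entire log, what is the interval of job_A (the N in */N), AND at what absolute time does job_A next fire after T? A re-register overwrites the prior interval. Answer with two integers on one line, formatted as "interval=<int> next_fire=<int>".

Op 1: register job_A */2 -> active={job_A:*/2}
Op 2: register job_C */13 -> active={job_A:*/2, job_C:*/13}
Op 3: unregister job_C -> active={job_A:*/2}
Op 4: register job_B */11 -> active={job_A:*/2, job_B:*/11}
Op 5: unregister job_B -> active={job_A:*/2}
Op 6: register job_B */15 -> active={job_A:*/2, job_B:*/15}
Op 7: unregister job_A -> active={job_B:*/15}
Op 8: unregister job_B -> active={}
Op 9: register job_A */14 -> active={job_A:*/14}
Final interval of job_A = 14
Next fire of job_A after T=25: (25//14+1)*14 = 28

Answer: interval=14 next_fire=28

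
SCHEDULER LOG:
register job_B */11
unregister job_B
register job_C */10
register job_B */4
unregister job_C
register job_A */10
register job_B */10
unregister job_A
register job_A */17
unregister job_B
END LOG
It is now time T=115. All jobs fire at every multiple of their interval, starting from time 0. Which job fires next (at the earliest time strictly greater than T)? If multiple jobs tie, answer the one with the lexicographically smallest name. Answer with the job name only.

Answer: job_A

Derivation:
Op 1: register job_B */11 -> active={job_B:*/11}
Op 2: unregister job_B -> active={}
Op 3: register job_C */10 -> active={job_C:*/10}
Op 4: register job_B */4 -> active={job_B:*/4, job_C:*/10}
Op 5: unregister job_C -> active={job_B:*/4}
Op 6: register job_A */10 -> active={job_A:*/10, job_B:*/4}
Op 7: register job_B */10 -> active={job_A:*/10, job_B:*/10}
Op 8: unregister job_A -> active={job_B:*/10}
Op 9: register job_A */17 -> active={job_A:*/17, job_B:*/10}
Op 10: unregister job_B -> active={job_A:*/17}
  job_A: interval 17, next fire after T=115 is 119
Earliest = 119, winner (lex tiebreak) = job_A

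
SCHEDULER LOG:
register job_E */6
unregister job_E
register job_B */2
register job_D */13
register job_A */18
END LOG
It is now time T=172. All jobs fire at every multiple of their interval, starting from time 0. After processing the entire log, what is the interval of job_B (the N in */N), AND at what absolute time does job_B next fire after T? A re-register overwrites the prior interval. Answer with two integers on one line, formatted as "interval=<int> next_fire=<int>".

Answer: interval=2 next_fire=174

Derivation:
Op 1: register job_E */6 -> active={job_E:*/6}
Op 2: unregister job_E -> active={}
Op 3: register job_B */2 -> active={job_B:*/2}
Op 4: register job_D */13 -> active={job_B:*/2, job_D:*/13}
Op 5: register job_A */18 -> active={job_A:*/18, job_B:*/2, job_D:*/13}
Final interval of job_B = 2
Next fire of job_B after T=172: (172//2+1)*2 = 174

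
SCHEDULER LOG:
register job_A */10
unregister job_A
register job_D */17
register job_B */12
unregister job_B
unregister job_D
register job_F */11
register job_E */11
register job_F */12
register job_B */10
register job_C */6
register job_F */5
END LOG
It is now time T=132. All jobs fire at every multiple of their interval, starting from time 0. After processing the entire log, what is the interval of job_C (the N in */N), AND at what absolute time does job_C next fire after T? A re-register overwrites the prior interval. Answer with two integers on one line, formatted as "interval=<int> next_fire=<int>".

Op 1: register job_A */10 -> active={job_A:*/10}
Op 2: unregister job_A -> active={}
Op 3: register job_D */17 -> active={job_D:*/17}
Op 4: register job_B */12 -> active={job_B:*/12, job_D:*/17}
Op 5: unregister job_B -> active={job_D:*/17}
Op 6: unregister job_D -> active={}
Op 7: register job_F */11 -> active={job_F:*/11}
Op 8: register job_E */11 -> active={job_E:*/11, job_F:*/11}
Op 9: register job_F */12 -> active={job_E:*/11, job_F:*/12}
Op 10: register job_B */10 -> active={job_B:*/10, job_E:*/11, job_F:*/12}
Op 11: register job_C */6 -> active={job_B:*/10, job_C:*/6, job_E:*/11, job_F:*/12}
Op 12: register job_F */5 -> active={job_B:*/10, job_C:*/6, job_E:*/11, job_F:*/5}
Final interval of job_C = 6
Next fire of job_C after T=132: (132//6+1)*6 = 138

Answer: interval=6 next_fire=138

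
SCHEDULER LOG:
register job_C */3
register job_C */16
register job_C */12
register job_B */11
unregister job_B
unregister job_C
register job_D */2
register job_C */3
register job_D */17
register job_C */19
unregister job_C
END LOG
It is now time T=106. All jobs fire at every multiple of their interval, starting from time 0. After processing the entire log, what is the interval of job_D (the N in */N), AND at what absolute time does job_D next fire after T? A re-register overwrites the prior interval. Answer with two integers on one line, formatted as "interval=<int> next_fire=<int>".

Answer: interval=17 next_fire=119

Derivation:
Op 1: register job_C */3 -> active={job_C:*/3}
Op 2: register job_C */16 -> active={job_C:*/16}
Op 3: register job_C */12 -> active={job_C:*/12}
Op 4: register job_B */11 -> active={job_B:*/11, job_C:*/12}
Op 5: unregister job_B -> active={job_C:*/12}
Op 6: unregister job_C -> active={}
Op 7: register job_D */2 -> active={job_D:*/2}
Op 8: register job_C */3 -> active={job_C:*/3, job_D:*/2}
Op 9: register job_D */17 -> active={job_C:*/3, job_D:*/17}
Op 10: register job_C */19 -> active={job_C:*/19, job_D:*/17}
Op 11: unregister job_C -> active={job_D:*/17}
Final interval of job_D = 17
Next fire of job_D after T=106: (106//17+1)*17 = 119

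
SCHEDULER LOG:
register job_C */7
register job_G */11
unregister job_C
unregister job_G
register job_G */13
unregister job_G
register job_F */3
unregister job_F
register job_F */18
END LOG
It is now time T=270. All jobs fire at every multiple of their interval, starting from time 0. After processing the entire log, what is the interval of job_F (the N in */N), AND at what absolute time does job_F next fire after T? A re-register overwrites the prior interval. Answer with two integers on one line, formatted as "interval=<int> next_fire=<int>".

Op 1: register job_C */7 -> active={job_C:*/7}
Op 2: register job_G */11 -> active={job_C:*/7, job_G:*/11}
Op 3: unregister job_C -> active={job_G:*/11}
Op 4: unregister job_G -> active={}
Op 5: register job_G */13 -> active={job_G:*/13}
Op 6: unregister job_G -> active={}
Op 7: register job_F */3 -> active={job_F:*/3}
Op 8: unregister job_F -> active={}
Op 9: register job_F */18 -> active={job_F:*/18}
Final interval of job_F = 18
Next fire of job_F after T=270: (270//18+1)*18 = 288

Answer: interval=18 next_fire=288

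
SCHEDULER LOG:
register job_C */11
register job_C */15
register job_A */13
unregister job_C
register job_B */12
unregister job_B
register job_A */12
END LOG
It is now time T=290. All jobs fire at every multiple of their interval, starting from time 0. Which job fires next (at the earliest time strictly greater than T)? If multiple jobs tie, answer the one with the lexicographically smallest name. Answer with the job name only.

Op 1: register job_C */11 -> active={job_C:*/11}
Op 2: register job_C */15 -> active={job_C:*/15}
Op 3: register job_A */13 -> active={job_A:*/13, job_C:*/15}
Op 4: unregister job_C -> active={job_A:*/13}
Op 5: register job_B */12 -> active={job_A:*/13, job_B:*/12}
Op 6: unregister job_B -> active={job_A:*/13}
Op 7: register job_A */12 -> active={job_A:*/12}
  job_A: interval 12, next fire after T=290 is 300
Earliest = 300, winner (lex tiebreak) = job_A

Answer: job_A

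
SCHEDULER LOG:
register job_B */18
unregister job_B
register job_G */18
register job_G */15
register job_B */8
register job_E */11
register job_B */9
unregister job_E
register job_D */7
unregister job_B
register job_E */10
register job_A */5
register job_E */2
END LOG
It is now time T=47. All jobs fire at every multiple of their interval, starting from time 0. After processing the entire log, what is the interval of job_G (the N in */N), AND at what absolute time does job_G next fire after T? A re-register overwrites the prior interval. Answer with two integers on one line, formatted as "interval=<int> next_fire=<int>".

Op 1: register job_B */18 -> active={job_B:*/18}
Op 2: unregister job_B -> active={}
Op 3: register job_G */18 -> active={job_G:*/18}
Op 4: register job_G */15 -> active={job_G:*/15}
Op 5: register job_B */8 -> active={job_B:*/8, job_G:*/15}
Op 6: register job_E */11 -> active={job_B:*/8, job_E:*/11, job_G:*/15}
Op 7: register job_B */9 -> active={job_B:*/9, job_E:*/11, job_G:*/15}
Op 8: unregister job_E -> active={job_B:*/9, job_G:*/15}
Op 9: register job_D */7 -> active={job_B:*/9, job_D:*/7, job_G:*/15}
Op 10: unregister job_B -> active={job_D:*/7, job_G:*/15}
Op 11: register job_E */10 -> active={job_D:*/7, job_E:*/10, job_G:*/15}
Op 12: register job_A */5 -> active={job_A:*/5, job_D:*/7, job_E:*/10, job_G:*/15}
Op 13: register job_E */2 -> active={job_A:*/5, job_D:*/7, job_E:*/2, job_G:*/15}
Final interval of job_G = 15
Next fire of job_G after T=47: (47//15+1)*15 = 60

Answer: interval=15 next_fire=60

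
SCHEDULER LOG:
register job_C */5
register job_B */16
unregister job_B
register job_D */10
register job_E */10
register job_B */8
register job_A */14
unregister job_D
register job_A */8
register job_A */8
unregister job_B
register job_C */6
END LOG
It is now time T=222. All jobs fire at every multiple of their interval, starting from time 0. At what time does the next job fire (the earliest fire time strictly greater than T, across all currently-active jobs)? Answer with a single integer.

Op 1: register job_C */5 -> active={job_C:*/5}
Op 2: register job_B */16 -> active={job_B:*/16, job_C:*/5}
Op 3: unregister job_B -> active={job_C:*/5}
Op 4: register job_D */10 -> active={job_C:*/5, job_D:*/10}
Op 5: register job_E */10 -> active={job_C:*/5, job_D:*/10, job_E:*/10}
Op 6: register job_B */8 -> active={job_B:*/8, job_C:*/5, job_D:*/10, job_E:*/10}
Op 7: register job_A */14 -> active={job_A:*/14, job_B:*/8, job_C:*/5, job_D:*/10, job_E:*/10}
Op 8: unregister job_D -> active={job_A:*/14, job_B:*/8, job_C:*/5, job_E:*/10}
Op 9: register job_A */8 -> active={job_A:*/8, job_B:*/8, job_C:*/5, job_E:*/10}
Op 10: register job_A */8 -> active={job_A:*/8, job_B:*/8, job_C:*/5, job_E:*/10}
Op 11: unregister job_B -> active={job_A:*/8, job_C:*/5, job_E:*/10}
Op 12: register job_C */6 -> active={job_A:*/8, job_C:*/6, job_E:*/10}
  job_A: interval 8, next fire after T=222 is 224
  job_C: interval 6, next fire after T=222 is 228
  job_E: interval 10, next fire after T=222 is 230
Earliest fire time = 224 (job job_A)

Answer: 224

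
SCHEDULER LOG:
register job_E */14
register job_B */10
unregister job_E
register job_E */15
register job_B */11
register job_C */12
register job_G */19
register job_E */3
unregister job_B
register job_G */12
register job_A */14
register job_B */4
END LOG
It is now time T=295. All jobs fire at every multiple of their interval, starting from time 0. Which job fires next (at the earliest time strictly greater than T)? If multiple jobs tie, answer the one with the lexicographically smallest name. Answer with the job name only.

Op 1: register job_E */14 -> active={job_E:*/14}
Op 2: register job_B */10 -> active={job_B:*/10, job_E:*/14}
Op 3: unregister job_E -> active={job_B:*/10}
Op 4: register job_E */15 -> active={job_B:*/10, job_E:*/15}
Op 5: register job_B */11 -> active={job_B:*/11, job_E:*/15}
Op 6: register job_C */12 -> active={job_B:*/11, job_C:*/12, job_E:*/15}
Op 7: register job_G */19 -> active={job_B:*/11, job_C:*/12, job_E:*/15, job_G:*/19}
Op 8: register job_E */3 -> active={job_B:*/11, job_C:*/12, job_E:*/3, job_G:*/19}
Op 9: unregister job_B -> active={job_C:*/12, job_E:*/3, job_G:*/19}
Op 10: register job_G */12 -> active={job_C:*/12, job_E:*/3, job_G:*/12}
Op 11: register job_A */14 -> active={job_A:*/14, job_C:*/12, job_E:*/3, job_G:*/12}
Op 12: register job_B */4 -> active={job_A:*/14, job_B:*/4, job_C:*/12, job_E:*/3, job_G:*/12}
  job_A: interval 14, next fire after T=295 is 308
  job_B: interval 4, next fire after T=295 is 296
  job_C: interval 12, next fire after T=295 is 300
  job_E: interval 3, next fire after T=295 is 297
  job_G: interval 12, next fire after T=295 is 300
Earliest = 296, winner (lex tiebreak) = job_B

Answer: job_B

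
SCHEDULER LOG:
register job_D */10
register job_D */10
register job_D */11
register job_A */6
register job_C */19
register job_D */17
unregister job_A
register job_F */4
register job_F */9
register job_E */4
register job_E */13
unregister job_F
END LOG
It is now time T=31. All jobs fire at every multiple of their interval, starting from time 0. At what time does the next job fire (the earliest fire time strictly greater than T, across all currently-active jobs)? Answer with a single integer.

Answer: 34

Derivation:
Op 1: register job_D */10 -> active={job_D:*/10}
Op 2: register job_D */10 -> active={job_D:*/10}
Op 3: register job_D */11 -> active={job_D:*/11}
Op 4: register job_A */6 -> active={job_A:*/6, job_D:*/11}
Op 5: register job_C */19 -> active={job_A:*/6, job_C:*/19, job_D:*/11}
Op 6: register job_D */17 -> active={job_A:*/6, job_C:*/19, job_D:*/17}
Op 7: unregister job_A -> active={job_C:*/19, job_D:*/17}
Op 8: register job_F */4 -> active={job_C:*/19, job_D:*/17, job_F:*/4}
Op 9: register job_F */9 -> active={job_C:*/19, job_D:*/17, job_F:*/9}
Op 10: register job_E */4 -> active={job_C:*/19, job_D:*/17, job_E:*/4, job_F:*/9}
Op 11: register job_E */13 -> active={job_C:*/19, job_D:*/17, job_E:*/13, job_F:*/9}
Op 12: unregister job_F -> active={job_C:*/19, job_D:*/17, job_E:*/13}
  job_C: interval 19, next fire after T=31 is 38
  job_D: interval 17, next fire after T=31 is 34
  job_E: interval 13, next fire after T=31 is 39
Earliest fire time = 34 (job job_D)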